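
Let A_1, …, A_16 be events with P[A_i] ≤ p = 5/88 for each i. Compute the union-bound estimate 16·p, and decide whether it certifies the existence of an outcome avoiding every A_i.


Union bound: P[∪_{i=1}^{16} A_i] ≤ Σ_i P[A_i] ≤ 16·p = 16·(5/88) = 10/11.
Numerically: 10/11 ≈ 0.90909.
Is 10/11 < 1? YES.
Since P[∪ A_i] ≤ 10/11 < 1, the complement has P[∩ A_i^c] ≥ 1 − 10/11 = 1/11 > 0, so some outcome avoids every A_i.

16·p = 10/11 ≈ 0.90909; existence CERTIFIED by the union bound.


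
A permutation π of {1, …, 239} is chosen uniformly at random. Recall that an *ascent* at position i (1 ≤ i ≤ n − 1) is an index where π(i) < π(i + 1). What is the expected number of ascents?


Write X = Σ X_I over i = 1, …, 238, with X_I the indicator of one ascent.
There are 238 indicators.
For each fixed i, the pair (π(i), π(i+1)) is a uniformly random ordered pair of distinct values from {1, …, 239}; by symmetry P[π(i) < π(i+1)] = 1/2.
By linearity: E[X] = 238 · (1/2) = (239 − 1) · (1/2) = 119 ≈ 119.0000.

E[X] = 119 = 119.0000.


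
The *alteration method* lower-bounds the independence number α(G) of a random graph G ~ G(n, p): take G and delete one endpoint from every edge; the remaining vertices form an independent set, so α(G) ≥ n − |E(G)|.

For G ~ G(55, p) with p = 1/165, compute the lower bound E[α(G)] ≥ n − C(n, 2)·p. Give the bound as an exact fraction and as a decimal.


E[|E(G)|] = C(55, 2)·p = 1485 · (1/165) = 9.
E[α(G)] ≥ n − E[|E(G)|] = 55 − 9 = 46.
Numerically: ≈ 46.000.
(This is only a lower bound; the true E[α(G)] may be larger.)

E[α(G)] ≥ 46 ≈ 46.000.


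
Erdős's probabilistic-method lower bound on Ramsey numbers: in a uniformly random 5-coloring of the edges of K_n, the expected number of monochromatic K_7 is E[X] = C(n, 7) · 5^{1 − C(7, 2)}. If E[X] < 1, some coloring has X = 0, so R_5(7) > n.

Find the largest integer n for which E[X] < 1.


We need C(n, 7) · 5^{1 − 21} < 1, i.e. C(n, 7) < 5^{21 − 1} = 95367431640625.
Check values of n near the boundary:
  n = 333: C(333, 7) = 84549532139028; 84549532139028 < 95367431640625? YES
  n = 334: C(334, 7) = 86359460961576; 86359460961576 < 95367431640625? YES
  n = 335: C(335, 7) = 88202498238195; 88202498238195 < 95367431640625? YES
  n = 336: C(336, 7) = 90079147136880; 90079147136880 < 95367431640625? YES
  n = 337: C(337, 7) = 91989916924632; 91989916924632 < 95367431640625? YES
  n = 338: C(338, 7) = 93935323022736; 93935323022736 < 95367431640625? YES
  n = 339: C(339, 7) = 95915887062372; 95915887062372 < 95367431640625? NO
The largest n with C(n, 7) < 95367431640625 is n = 338 (where E[X] = 93935323022736/95367431640625 ≈ 0.984983). Hence R_5(7) > 338, i.e. R_5(7) ≥ 339.

Largest n = 338; hence R_5(7) > 338.


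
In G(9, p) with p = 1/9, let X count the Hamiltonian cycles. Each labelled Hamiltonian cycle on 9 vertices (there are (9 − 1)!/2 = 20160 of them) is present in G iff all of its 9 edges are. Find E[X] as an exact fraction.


K_9 has (9 − 1)!/2 = 20160 labelled Hamiltonian cycles.
For each such Hamiltonian cycle H, let X_H = 1 if all 9 edges of H are present in G. Then P[X_H = 1] = p^{9} = (1/9)^{9} = 1/387420489.
By linearity of expectation: E[X] = Σ_H E[X_H] = 20160 · p^{9} = 20160 · 1/387420489 = 2240/43046721.
Numerically: E[X] ≈ 5.204e-05.

E[X] = 20160 · (1/9)^{9} = 2240/43046721 ≈ 5.204e-05.


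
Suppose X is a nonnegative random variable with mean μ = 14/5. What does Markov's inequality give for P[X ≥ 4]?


μ = E[X] = 14/5, a = 4.
Markov: P[X ≥ 4] ≤ μ/a = (14/5)/4 = 7/10.
Numerically: ≈ 0.70000.
(Since a = 4 > μ = 2.80000, the bound 7/10 is < 1 and informative.)

P[X ≥ 4] ≤ 7/10 ≈ 0.70000.


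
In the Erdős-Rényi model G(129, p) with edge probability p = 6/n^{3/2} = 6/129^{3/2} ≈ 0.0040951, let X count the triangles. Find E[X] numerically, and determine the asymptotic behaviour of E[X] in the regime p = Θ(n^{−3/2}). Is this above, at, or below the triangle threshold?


Number of potential triangles: C(129, 3) = 349504.
Each occurs with probability p³ ≈ (0.0040951)³ ≈ 6.8675219e-08.
By linearity: E[X] = C(129, 3)·p³ ≈ 349504 · 6.8675219e-08 ≈ 0.02400.
Since α = 3/2 > 1, p = c/n^{3/2} = o(1/n) is below the triangle threshold p ~ 1/n. Asymptotically E[X] ~ (c³/6)·n^{3(1−α)} = (6³/6)·n^{-1.5} → 0, so by Markov's inequality G has no triangles w.h.p.

E[X] ≈ 0.02400; in regime p = Θ(1/n^{3/2}) E[X] tends to 0 (below the triangle threshold p ~ 1/n).


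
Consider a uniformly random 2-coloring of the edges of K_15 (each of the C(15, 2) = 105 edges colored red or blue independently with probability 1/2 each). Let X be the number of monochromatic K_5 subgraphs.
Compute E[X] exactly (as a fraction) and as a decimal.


Let X = Σ_S X_S over the C(15, 5) = 3003 subsets S of size 5, where X_S = 1 if the K_5 on S is monochromatic.
For a fixed S, the K_5 on S has C(5, 2) = 10 edges. P[all 10 edges red] = (1/2)^10, and likewise for blue, so P[monochromatic] = 2·(1/2)^10 = 2^{1 − 10} = 1/512.
Summing: E[X] = C(15, 5) · 2^{1 − 10} = 3003 · 1/512 = 3003/512.
Numerically: E[X] ≈ 5.86523.

E[X] = C(15,5)·2^(1−C(5,2)) = 3003/512 ≈ 5.86523.


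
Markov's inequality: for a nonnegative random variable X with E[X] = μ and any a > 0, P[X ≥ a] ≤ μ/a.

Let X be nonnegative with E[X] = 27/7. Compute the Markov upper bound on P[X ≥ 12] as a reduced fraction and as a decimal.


μ = E[X] = 27/7, a = 12.
Markov: P[X ≥ 12] ≤ μ/a = (27/7)/12 = 9/28.
Numerically: ≈ 0.32143.
(Since a = 12 > μ = 3.85714, the bound 9/28 is < 1 and informative.)

P[X ≥ 12] ≤ 9/28 ≈ 0.32143.


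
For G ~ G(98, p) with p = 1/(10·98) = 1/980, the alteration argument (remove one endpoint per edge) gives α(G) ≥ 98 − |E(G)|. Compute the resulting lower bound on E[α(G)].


E[|E(G)|] = C(98, 2)·p = 4753 · (1/980) = 97/20.
E[α(G)] ≥ n − E[|E(G)|] = 98 − 97/20 = 1863/20.
Numerically: ≈ 93.15000.
(This is only a lower bound; the true E[α(G)] may be larger.)

E[α(G)] ≥ 1863/20 ≈ 93.15000.


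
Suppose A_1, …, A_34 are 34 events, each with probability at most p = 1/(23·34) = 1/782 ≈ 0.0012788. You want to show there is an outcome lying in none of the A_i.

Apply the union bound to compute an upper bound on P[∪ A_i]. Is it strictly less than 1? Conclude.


Union bound: P[∪_{i=1}^{34} A_i] ≤ Σ_i P[A_i] ≤ 34·p = 34·(1/782) = 1/23.
Numerically: 1/23 ≈ 0.0434783.
Is 1/23 < 1? YES.
Since P[∪ A_i] ≤ 1/23 < 1, the complement has P[∩ A_i^c] ≥ 1 − 1/23 = 22/23 > 0, so some outcome avoids every A_i.

34·p = 1/23 ≈ 0.0434783; existence CERTIFIED by the union bound.


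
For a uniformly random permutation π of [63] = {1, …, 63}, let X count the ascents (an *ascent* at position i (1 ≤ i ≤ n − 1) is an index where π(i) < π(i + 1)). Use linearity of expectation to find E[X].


Write X = Σ X_I over i = 1, …, 62, with X_I the indicator of one ascent.
There are 62 indicators.
For each fixed i, the pair (π(i), π(i+1)) is a uniformly random ordered pair of distinct values from {1, …, 63}; by symmetry P[π(i) < π(i+1)] = 1/2.
By linearity: E[X] = 62 · (1/2) = (63 − 1) · (1/2) = 31 ≈ 31.0000.

E[X] = 31 = 31.0000.


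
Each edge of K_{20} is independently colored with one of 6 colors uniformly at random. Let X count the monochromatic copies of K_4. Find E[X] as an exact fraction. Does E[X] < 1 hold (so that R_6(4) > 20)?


E[X] = C(20, 4) · 6^{1 − 6} = 4845 · 6^{−5} = 4845/7776.
As a reduced fraction: E[X] = 1615/2592 ≈ 0.623071.
Is E[X] < 1? YES.
Since E[X] < 1, there exists a 6-coloring of K_{20} with no monochromatic K_4; hence R_6(4) > 20.

E[X] = 1615/2592 ≈ 0.623071; E[X] < 1, so R_6(4) > 20.


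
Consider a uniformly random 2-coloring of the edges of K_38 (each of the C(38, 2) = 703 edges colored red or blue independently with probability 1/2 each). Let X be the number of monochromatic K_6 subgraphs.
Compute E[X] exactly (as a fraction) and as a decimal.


Let X = Σ_S X_S over the C(38, 6) = 2760681 subsets S of size 6, where X_S = 1 if the K_6 on S is monochromatic.
For a fixed S, the K_6 on S has C(6, 2) = 15 edges. P[all 15 edges red] = (1/2)^15, and likewise for blue, so P[monochromatic] = 2·(1/2)^15 = 2^{1 − 15} = 1/16384.
By linearity: E[X] = C(38, 6) · 2^{1 − 15} = 2760681 · 1/16384 = 2760681/16384.
Numerically: E[X] ≈ 168.499.

E[X] = C(38,6)·2^(1−C(6,2)) = 2760681/16384 ≈ 168.499.


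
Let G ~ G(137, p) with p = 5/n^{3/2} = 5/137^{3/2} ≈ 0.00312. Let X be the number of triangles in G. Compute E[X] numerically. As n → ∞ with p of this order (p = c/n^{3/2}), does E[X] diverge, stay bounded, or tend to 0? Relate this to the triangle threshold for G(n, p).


Number of potential triangles: C(137, 3) = 419220.
Each occurs with probability p³ ≈ (0.00312)³ ≈ 3.03157e-08.
By linearity: E[X] = C(137, 3)·p³ ≈ 419220 · 3.03157e-08 ≈ 0.013.
Since α = 3/2 > 1, p = c/n^{3/2} = o(1/n) is below the triangle threshold p ~ 1/n. Asymptotically E[X] ~ (c³/6)·n^{3(1−α)} = (5³/6)·n^{-1.5} → 0, so by Markov's inequality G has no triangles w.h.p.

E[X] ≈ 0.013; in regime p = Θ(1/n^{3/2}) E[X] tends to 0 (below the triangle threshold p ~ 1/n).


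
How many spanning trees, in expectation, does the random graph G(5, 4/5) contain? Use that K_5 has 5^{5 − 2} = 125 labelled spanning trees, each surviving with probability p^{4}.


K_5 has 5^{5 − 2} = 125 labelled spanning trees.
For each such spanning tree H, let X_H = 1 if all 4 edges of H are present in G. Then P[X_H = 1] = p^{4} = (4/5)^{4} = 256/625.
By linearity: E[X] = Σ_H E[X_H] = 125 · p^{4} = 125 · 256/625 = 256/5.
Numerically: E[X] ≈ 51.2.

E[X] = 125 · (4/5)^{4} = 256/5 ≈ 51.2.


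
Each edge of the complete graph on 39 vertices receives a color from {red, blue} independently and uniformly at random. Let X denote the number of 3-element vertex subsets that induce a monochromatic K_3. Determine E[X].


Let X = Σ_S X_S over the C(39, 3) = 9139 subsets S of size 3, where X_S = 1 if the K_3 on S is monochromatic.
For a fixed S, the K_3 on S has C(3, 2) = 3 edges. P[all 3 edges red] = (1/2)^3, and likewise for blue, so P[monochromatic] = 2·(1/2)^3 = 2^{1 − 3} = 1/4.
By linearity of expectation: E[X] = C(39, 3) · 2^{1 − 3} = 9139 · 1/4 = 9139/4.
Numerically: E[X] ≈ 2284.7500.

E[X] = C(39,3)·2^(1−C(3,2)) = 9139/4 ≈ 2284.7500.


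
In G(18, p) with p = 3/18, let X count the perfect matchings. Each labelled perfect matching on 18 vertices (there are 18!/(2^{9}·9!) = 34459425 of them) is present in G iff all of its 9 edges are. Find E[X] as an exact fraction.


K_18 has 18!/(2^{9}·9!) = 34459425 labelled perfect matchings.
For each such perfect matching H, let X_H = 1 if all 9 edges of H are present in G. Then P[X_H = 1] = p^{9} = (1/6)^{9} = 1/10077696.
Summing the indicators: E[X] = Σ_H E[X_H] = 34459425 · p^{9} = 34459425 · 1/10077696 = 425425/124416.
Numerically: E[X] ≈ 3.419.

E[X] = 34459425 · (1/6)^{9} = 425425/124416 ≈ 3.419.


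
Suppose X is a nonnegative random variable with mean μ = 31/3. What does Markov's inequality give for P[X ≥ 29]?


μ = E[X] = 31/3, a = 29.
Markov: P[X ≥ 29] ≤ μ/a = (31/3)/29 = 31/87.
Numerically: ≈ 0.35632.
(Since a = 29 > μ = 10.33333, the bound 31/87 is < 1 and informative.)

P[X ≥ 29] ≤ 31/87 ≈ 0.35632.


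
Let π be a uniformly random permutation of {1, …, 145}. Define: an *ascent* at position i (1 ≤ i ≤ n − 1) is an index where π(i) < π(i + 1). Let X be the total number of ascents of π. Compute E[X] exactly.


Write X = Σ X_I over i = 1, …, 144, with X_I the indicator of one ascent.
There are 144 indicators.
For each fixed i, the pair (π(i), π(i+1)) is a uniformly random ordered pair of distinct values from {1, …, 145}; by symmetry P[π(i) < π(i+1)] = 1/2.
By linearity: E[X] = 144 · (1/2) = (145 − 1) · (1/2) = 72 ≈ 72.000.

E[X] = 72 = 72.000.


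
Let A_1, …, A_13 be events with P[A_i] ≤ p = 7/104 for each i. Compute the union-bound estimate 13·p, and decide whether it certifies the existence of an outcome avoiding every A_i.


Union bound: P[∪_{i=1}^{13} A_i] ≤ Σ_i P[A_i] ≤ 13·p = 13·(7/104) = 7/8.
Numerically: 7/8 ≈ 0.8750.
Is 7/8 < 1? YES.
Since P[∪ A_i] ≤ 7/8 < 1, the complement has P[∩ A_i^c] ≥ 1 − 7/8 = 1/8 > 0, so some outcome avoids every A_i.

13·p = 7/8 ≈ 0.8750; existence CERTIFIED by the union bound.


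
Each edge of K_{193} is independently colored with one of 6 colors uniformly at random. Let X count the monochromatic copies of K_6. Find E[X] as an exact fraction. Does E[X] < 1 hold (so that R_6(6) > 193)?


E[X] = C(193, 6) · 6^{1 − 15} = 66364016544 · 6^{−14} = 66364016544/78364164096.
As a reduced fraction: E[X] = 230430613/272097792 ≈ 0.846867.
Is E[X] < 1? YES.
Since E[X] < 1, there exists a 6-coloring of K_{193} with no monochromatic K_6; hence R_6(6) > 193.

E[X] = 230430613/272097792 ≈ 0.846867; E[X] < 1, so R_6(6) > 193.


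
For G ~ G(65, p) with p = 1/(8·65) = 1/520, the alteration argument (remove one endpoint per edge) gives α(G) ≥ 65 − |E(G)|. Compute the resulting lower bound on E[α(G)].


E[|E(G)|] = C(65, 2)·p = 2080 · (1/520) = 4.
E[α(G)] ≥ n − E[|E(G)|] = 65 − 4 = 61.
Numerically: ≈ 61.0000.
(This is only a lower bound; the true E[α(G)] may be larger.)

E[α(G)] ≥ 61 ≈ 61.0000.


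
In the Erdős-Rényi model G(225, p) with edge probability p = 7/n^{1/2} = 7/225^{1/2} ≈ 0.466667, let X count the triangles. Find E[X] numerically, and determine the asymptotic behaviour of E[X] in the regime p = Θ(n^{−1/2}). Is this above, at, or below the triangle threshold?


Number of potential triangles: C(225, 3) = 1873200.
Each occurs with probability p³ ≈ (0.466667)³ ≈ 1.01629630e-01.
By linearity: E[X] = C(225, 3)·p³ ≈ 1873200 · 1.01629630e-01 ≈ 190372.622222.
Since α = 1/2 < 1, p = c/n^{1/2} ≫ 1/n is above the triangle threshold p ~ 1/n. Asymptotically E[X] ~ (c³/6)·n^{3(1−α)} = (7³/6)·n^{1.5} → ∞; triangles are abundant w.h.p.

E[X] ≈ 190372.622222; in regime p = Θ(1/n^{1/2}) E[X] diverges (above the triangle threshold p ~ 1/n).


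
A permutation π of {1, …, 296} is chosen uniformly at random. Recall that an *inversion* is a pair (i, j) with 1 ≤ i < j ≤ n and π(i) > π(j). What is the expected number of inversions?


Write X = Σ X_I over the C(296, 2) = 43660 pairs i < j, with X_I the indicator of one inversion.
There are 43660 indicators.
For each fixed pair i < j, the values π(i) and π(j) are two distinct elements of {1, …, 296} in uniformly random order; by symmetry P[π(i) > π(j)] = 1/2.
By linearity: E[X] = 43660 · (1/2) = C(296, 2) · (1/2) = 43660/2 = 21830 ≈ 21830.000000.

E[X] = 21830 = 21830.000000.


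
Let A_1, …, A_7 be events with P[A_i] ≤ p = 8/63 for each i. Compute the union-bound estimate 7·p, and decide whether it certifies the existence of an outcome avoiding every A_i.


Union bound: P[∪_{i=1}^{7} A_i] ≤ Σ_i P[A_i] ≤ 7·p = 7·(8/63) = 8/9.
Numerically: 8/9 ≈ 0.888889.
Is 8/9 < 1? YES.
Since P[∪ A_i] ≤ 8/9 < 1, the complement has P[∩ A_i^c] ≥ 1 − 8/9 = 1/9 > 0, so some outcome avoids every A_i.

7·p = 8/9 ≈ 0.888889; existence CERTIFIED by the union bound.


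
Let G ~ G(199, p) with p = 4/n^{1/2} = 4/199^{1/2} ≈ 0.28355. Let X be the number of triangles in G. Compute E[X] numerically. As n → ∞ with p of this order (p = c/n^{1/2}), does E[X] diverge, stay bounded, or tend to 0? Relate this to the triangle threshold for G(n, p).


Number of potential triangles: C(199, 3) = 1293699.
Each occurs with probability p³ ≈ (0.28355)³ ≈ 2.2798190e-02.
By linearity: E[X] = C(199, 3)·p³ ≈ 1293699 · 2.2798190e-02 ≈ 29493.99497.
Since α = 1/2 < 1, p = c/n^{1/2} ≫ 1/n is above the triangle threshold p ~ 1/n. Asymptotically E[X] ~ (c³/6)·n^{3(1−α)} = (4³/6)·n^{1.5} → ∞; triangles are abundant w.h.p.

E[X] ≈ 29493.99497; in regime p = Θ(1/n^{1/2}) E[X] diverges (above the triangle threshold p ~ 1/n).


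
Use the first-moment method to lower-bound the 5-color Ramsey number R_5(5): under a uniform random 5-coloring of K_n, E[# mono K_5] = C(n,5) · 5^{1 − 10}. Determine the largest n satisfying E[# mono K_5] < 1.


We need C(n, 5) · 5^{1 − 10} < 1, i.e. C(n, 5) < 5^{10 − 1} = 1953125.
Check values of n near the boundary:
  n = 45: C(45, 5) = 1221759; 1221759 < 1953125? YES
  n = 46: C(46, 5) = 1370754; 1370754 < 1953125? YES
  n = 47: C(47, 5) = 1533939; 1533939 < 1953125? YES
  n = 48: C(48, 5) = 1712304; 1712304 < 1953125? YES
  n = 49: C(49, 5) = 1906884; 1906884 < 1953125? YES
  n = 50: C(50, 5) = 2118760; 2118760 < 1953125? NO
The largest n with C(n, 5) < 1953125 is n = 49 (where E[X] = 1906884/1953125 ≈ 0.97632). Hence R_5(5) > 49, i.e. R_5(5) ≥ 50.

Largest n = 49; hence R_5(5) > 49.


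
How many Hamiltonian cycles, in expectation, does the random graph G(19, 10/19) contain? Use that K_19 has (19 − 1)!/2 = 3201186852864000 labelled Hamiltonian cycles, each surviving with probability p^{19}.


K_19 has (19 − 1)!/2 = 3201186852864000 labelled Hamiltonian cycles.
For each such Hamiltonian cycle H, let X_H = 1 if all 19 edges of H are present in G. Then P[X_H = 1] = p^{19} = (10/19)^{19} = 10000000000000000000/1978419655660313589123979.
By linearity: E[X] = Σ_H E[X_H] = 3201186852864000 · p^{19} = 3201186852864000 · 10000000000000000000/1978419655660313589123979 = 32011868528640000000000000000000000/1978419655660313589123979.
Numerically: E[X] ≈ 1.6181e+10.

E[X] = 3201186852864000 · (10/19)^{19} = 32011868528640000000000000000000000/1978419655660313589123979 ≈ 1.6181e+10.


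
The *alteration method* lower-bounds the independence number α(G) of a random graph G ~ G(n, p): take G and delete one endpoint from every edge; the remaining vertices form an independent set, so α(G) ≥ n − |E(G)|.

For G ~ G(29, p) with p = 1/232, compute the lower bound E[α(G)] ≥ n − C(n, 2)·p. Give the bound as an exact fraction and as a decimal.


E[|E(G)|] = C(29, 2)·p = 406 · (1/232) = 7/4.
E[α(G)] ≥ n − E[|E(G)|] = 29 − 7/4 = 109/4.
Numerically: ≈ 27.250.
(This is only a lower bound; the true E[α(G)] may be larger.)

E[α(G)] ≥ 109/4 ≈ 27.250.


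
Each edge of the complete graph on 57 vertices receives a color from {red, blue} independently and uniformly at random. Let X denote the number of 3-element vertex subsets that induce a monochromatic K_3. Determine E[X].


Let X = Σ_S X_S over the C(57, 3) = 29260 subsets S of size 3, where X_S = 1 if the K_3 on S is monochromatic.
For a fixed S, the K_3 on S has C(3, 2) = 3 edges. P[all 3 edges red] = (1/2)^3, and likewise for blue, so P[monochromatic] = 2·(1/2)^3 = 2^{1 − 3} = 1/4.
By linearity of expectation: E[X] = C(57, 3) · 2^{1 − 3} = 29260 · 1/4 = 7315.
Numerically: E[X] ≈ 7315.0000.

E[X] = C(57,3)·2^(1−C(3,2)) = 7315 ≈ 7315.0000.


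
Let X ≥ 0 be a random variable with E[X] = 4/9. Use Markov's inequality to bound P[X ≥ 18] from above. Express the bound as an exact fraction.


μ = E[X] = 4/9, a = 18.
Markov: P[X ≥ 18] ≤ μ/a = (4/9)/18 = 2/81.
Numerically: ≈ 0.02469.
(Since a = 18 > μ = 0.44444, the bound 2/81 is < 1 and informative.)

P[X ≥ 18] ≤ 2/81 ≈ 0.02469.


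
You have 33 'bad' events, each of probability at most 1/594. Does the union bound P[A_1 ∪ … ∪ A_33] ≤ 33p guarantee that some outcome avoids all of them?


Union bound: P[∪_{i=1}^{33} A_i] ≤ Σ_i P[A_i] ≤ 33·p = 33·(1/594) = 1/18.
Numerically: 1/18 ≈ 0.0556.
Is 1/18 < 1? YES.
Since P[∪ A_i] ≤ 1/18 < 1, the complement has P[∩ A_i^c] ≥ 1 − 1/18 = 17/18 > 0, so some outcome avoids every A_i.

33·p = 1/18 ≈ 0.0556; existence CERTIFIED by the union bound.


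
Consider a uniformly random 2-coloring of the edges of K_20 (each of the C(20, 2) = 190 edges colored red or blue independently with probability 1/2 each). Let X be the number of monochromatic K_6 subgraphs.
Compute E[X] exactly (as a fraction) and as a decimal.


Let X = Σ_S X_S over the C(20, 6) = 38760 subsets S of size 6, where X_S = 1 if the K_6 on S is monochromatic.
For a fixed S, the K_6 on S has C(6, 2) = 15 edges. P[all 15 edges red] = (1/2)^15, and likewise for blue, so P[monochromatic] = 2·(1/2)^15 = 2^{1 − 15} = 1/16384.
By linearity: E[X] = C(20, 6) · 2^{1 − 15} = 38760 · 1/16384 = 4845/2048.
Numerically: E[X] ≈ 2.36572.

E[X] = C(20,6)·2^(1−C(6,2)) = 4845/2048 ≈ 2.36572.


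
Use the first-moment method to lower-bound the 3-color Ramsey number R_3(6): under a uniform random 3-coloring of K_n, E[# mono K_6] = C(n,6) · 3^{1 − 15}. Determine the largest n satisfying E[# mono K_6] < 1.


We need C(n, 6) · 3^{1 − 15} < 1, i.e. C(n, 6) < 3^{15 − 1} = 4782969.
Check values of n near the boundary:
  n = 40: C(40, 6) = 3838380; 3838380 < 4782969? YES
  n = 41: C(41, 6) = 4496388; 4496388 < 4782969? YES
  n = 42: C(42, 6) = 5245786; 5245786 < 4782969? NO
  n = 43: C(43, 6) = 6096454; 6096454 < 4782969? NO
  n = 44: C(44, 6) = 7059052; 7059052 < 4782969? NO
The largest n with C(n, 6) < 4782969 is n = 41 (where E[X] = 1498796/1594323 ≈ 0.9401). Hence R_3(6) > 41, i.e. R_3(6) ≥ 42.

Largest n = 41; hence R_3(6) > 41.


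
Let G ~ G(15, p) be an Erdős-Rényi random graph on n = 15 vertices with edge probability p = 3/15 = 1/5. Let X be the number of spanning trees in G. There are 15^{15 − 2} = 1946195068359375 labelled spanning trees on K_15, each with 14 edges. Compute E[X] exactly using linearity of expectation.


K_15 has 15^{15 − 2} = 1946195068359375 labelled spanning trees.
For each such spanning tree H, let X_H = 1 if all 14 edges of H are present in G. Then P[X_H = 1] = p^{14} = (1/5)^{14} = 1/6103515625.
By linearity of expectation: E[X] = Σ_H E[X_H] = 1946195068359375 · p^{14} = 1946195068359375 · 1/6103515625 = 1594323/5.
Numerically: E[X] ≈ 318865.

E[X] = 1946195068359375 · (1/5)^{14} = 1594323/5 ≈ 318865.


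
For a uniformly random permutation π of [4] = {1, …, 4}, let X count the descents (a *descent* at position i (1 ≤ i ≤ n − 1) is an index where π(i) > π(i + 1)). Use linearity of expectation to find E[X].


Write X = Σ X_I over i = 1, …, 3, with X_I the indicator of one descent.
There are 3 indicators.
For each fixed i, the pair (π(i), π(i+1)) is a uniformly random ordered pair of distinct values from {1, …, 4}; by symmetry P[π(i) > π(i+1)] = 1/2.
By linearity: E[X] = 3 · (1/2) = (4 − 1) · (1/2) = 3/2 ≈ 1.5000.

E[X] = 3/2 = 1.5000.


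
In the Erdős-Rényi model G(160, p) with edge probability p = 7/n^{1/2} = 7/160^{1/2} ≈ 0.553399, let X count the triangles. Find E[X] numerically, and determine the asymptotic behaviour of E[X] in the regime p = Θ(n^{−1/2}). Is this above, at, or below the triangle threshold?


Number of potential triangles: C(160, 3) = 669920.
Each occurs with probability p³ ≈ (0.553399)³ ≈ 1.69478318e-01.
By linearity: E[X] = C(160, 3)·p³ ≈ 669920 · 1.69478318e-01 ≈ 113536.915029.
Since α = 1/2 < 1, p = c/n^{1/2} ≫ 1/n is above the triangle threshold p ~ 1/n. Asymptotically E[X] ~ (c³/6)·n^{3(1−α)} = (7³/6)·n^{1.5} → ∞; triangles are abundant w.h.p.

E[X] ≈ 113536.915029; in regime p = Θ(1/n^{1/2}) E[X] diverges (above the triangle threshold p ~ 1/n).


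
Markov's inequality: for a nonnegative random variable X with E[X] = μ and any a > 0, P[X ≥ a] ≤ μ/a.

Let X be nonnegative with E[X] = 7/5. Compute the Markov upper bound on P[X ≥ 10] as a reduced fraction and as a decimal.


μ = E[X] = 7/5, a = 10.
Markov: P[X ≥ 10] ≤ μ/a = (7/5)/10 = 7/50.
Numerically: ≈ 0.140.
(Since a = 10 > μ = 1.400, the bound 7/50 is < 1 and informative.)

P[X ≥ 10] ≤ 7/50 ≈ 0.140.


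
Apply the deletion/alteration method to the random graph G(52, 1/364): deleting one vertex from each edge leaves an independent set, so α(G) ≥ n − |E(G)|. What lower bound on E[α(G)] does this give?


E[|E(G)|] = C(52, 2)·p = 1326 · (1/364) = 51/14.
E[α(G)] ≥ n − E[|E(G)|] = 52 − 51/14 = 677/14.
Numerically: ≈ 48.357143.
(This is only a lower bound; the true E[α(G)] may be larger.)

E[α(G)] ≥ 677/14 ≈ 48.357143.


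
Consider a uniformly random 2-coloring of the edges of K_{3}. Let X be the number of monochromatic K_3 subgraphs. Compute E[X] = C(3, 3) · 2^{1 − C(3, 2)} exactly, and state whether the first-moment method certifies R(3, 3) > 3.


E[X] = C(3, 3) · 2^{1 − 3} = 1 · 2^{−2} = 1/4.
As a reduced fraction: E[X] = 1/4 ≈ 0.2500000.
Is E[X] < 1? YES.
Since E[X] < 1, there exists a 2-coloring of K_{3} with no monochromatic K_3; hence R(3, 3) > 3.

E[X] = 1/4 ≈ 0.2500000; E[X] < 1, so R(3, 3) > 3.


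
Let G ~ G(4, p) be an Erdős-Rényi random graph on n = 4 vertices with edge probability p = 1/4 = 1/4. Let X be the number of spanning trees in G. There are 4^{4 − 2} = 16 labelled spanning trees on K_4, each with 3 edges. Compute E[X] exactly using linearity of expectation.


K_4 has 4^{4 − 2} = 16 labelled spanning trees.
For each such spanning tree H, let X_H = 1 if all 3 edges of H are present in G. Then P[X_H = 1] = p^{3} = (1/4)^{3} = 1/64.
Summing the indicators: E[X] = Σ_H E[X_H] = 16 · p^{3} = 16 · 1/64 = 1/4.
Numerically: E[X] ≈ 0.25.

E[X] = 16 · (1/4)^{3} = 1/4 ≈ 0.25.


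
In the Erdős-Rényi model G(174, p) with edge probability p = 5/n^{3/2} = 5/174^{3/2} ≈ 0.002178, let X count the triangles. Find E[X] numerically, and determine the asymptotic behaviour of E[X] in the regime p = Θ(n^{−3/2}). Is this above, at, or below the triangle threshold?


Number of potential triangles: C(174, 3) = 862924.
Each occurs with probability p³ ≈ (0.002178)³ ≈ 1.033804e-08.
By linearity: E[X] = C(174, 3)·p³ ≈ 862924 · 1.033804e-08 ≈ 0.0089.
Since α = 3/2 > 1, p = c/n^{3/2} = o(1/n) is below the triangle threshold p ~ 1/n. Asymptotically E[X] ~ (c³/6)·n^{3(1−α)} = (5³/6)·n^{-1.5} → 0, so by Markov's inequality G has no triangles w.h.p.

E[X] ≈ 0.0089; in regime p = Θ(1/n^{3/2}) E[X] tends to 0 (below the triangle threshold p ~ 1/n).


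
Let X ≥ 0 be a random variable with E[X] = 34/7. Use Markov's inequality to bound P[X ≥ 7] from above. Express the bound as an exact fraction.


μ = E[X] = 34/7, a = 7.
Markov: P[X ≥ 7] ≤ μ/a = (34/7)/7 = 34/49.
Numerically: ≈ 0.69388.
(Since a = 7 > μ = 4.85714, the bound 34/49 is < 1 and informative.)

P[X ≥ 7] ≤ 34/49 ≈ 0.69388.


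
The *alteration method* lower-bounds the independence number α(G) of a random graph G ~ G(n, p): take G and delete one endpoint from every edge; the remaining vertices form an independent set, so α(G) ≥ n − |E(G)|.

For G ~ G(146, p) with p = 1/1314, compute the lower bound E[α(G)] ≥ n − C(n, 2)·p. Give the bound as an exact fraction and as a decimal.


E[|E(G)|] = C(146, 2)·p = 10585 · (1/1314) = 145/18.
E[α(G)] ≥ n − E[|E(G)|] = 146 − 145/18 = 2483/18.
Numerically: ≈ 137.944444.
(This is only a lower bound; the true E[α(G)] may be larger.)

E[α(G)] ≥ 2483/18 ≈ 137.944444.


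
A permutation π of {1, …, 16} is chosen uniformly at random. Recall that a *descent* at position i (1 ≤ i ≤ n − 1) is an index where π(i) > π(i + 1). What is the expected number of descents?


Write X = Σ X_I over i = 1, …, 15, with X_I the indicator of one descent.
There are 15 indicators.
For each fixed i, the pair (π(i), π(i+1)) is a uniformly random ordered pair of distinct values from {1, …, 16}; by symmetry P[π(i) > π(i+1)] = 1/2.
By linearity: E[X] = 15 · (1/2) = (16 − 1) · (1/2) = 15/2 ≈ 7.500.

E[X] = 15/2 = 7.500.


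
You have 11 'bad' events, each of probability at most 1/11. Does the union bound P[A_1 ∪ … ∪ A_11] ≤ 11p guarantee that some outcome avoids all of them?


Union bound: P[∪_{i=1}^{11} A_i] ≤ Σ_i P[A_i] ≤ 11·p = 11·(1/11) = 1.
Numerically: 1 ≈ 1.000000.
Is 1 < 1? NO.
Since the bound 1 is ≥ 1, the union bound is uninformative here; it does NOT by itself certify existence.

11·p = 1 ≈ 1.000000; existence NOT certified by the union bound.


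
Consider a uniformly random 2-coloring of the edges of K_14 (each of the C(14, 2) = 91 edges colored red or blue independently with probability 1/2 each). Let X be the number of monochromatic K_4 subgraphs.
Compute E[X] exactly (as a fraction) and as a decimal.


Let X = Σ_S X_S over the C(14, 4) = 1001 subsets S of size 4, where X_S = 1 if the K_4 on S is monochromatic.
For a fixed S, the K_4 on S has C(4, 2) = 6 edges. P[all 6 edges red] = (1/2)^6, and likewise for blue, so P[monochromatic] = 2·(1/2)^6 = 2^{1 − 6} = 1/32.
Summing: E[X] = C(14, 4) · 2^{1 − 6} = 1001 · 1/32 = 1001/32.
Numerically: E[X] ≈ 31.281250.

E[X] = C(14,4)·2^(1−C(4,2)) = 1001/32 ≈ 31.281250.


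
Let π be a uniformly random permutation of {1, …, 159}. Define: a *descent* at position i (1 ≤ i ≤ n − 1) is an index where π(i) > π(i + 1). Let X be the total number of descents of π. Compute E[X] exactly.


Write X = Σ X_I over i = 1, …, 158, with X_I the indicator of one descent.
There are 158 indicators.
For each fixed i, the pair (π(i), π(i+1)) is a uniformly random ordered pair of distinct values from {1, …, 159}; by symmetry P[π(i) > π(i+1)] = 1/2.
By linearity: E[X] = 158 · (1/2) = (159 − 1) · (1/2) = 79 ≈ 79.000.

E[X] = 79 = 79.000.


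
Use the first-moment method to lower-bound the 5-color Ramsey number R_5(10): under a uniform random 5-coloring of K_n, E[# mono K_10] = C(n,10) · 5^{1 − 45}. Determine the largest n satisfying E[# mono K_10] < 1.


We need C(n, 10) · 5^{1 − 45} < 1, i.e. C(n, 10) < 5^{45 − 1} = 5684341886080801486968994140625.
Check values of n near the boundary:
  n = 5391: C(5391, 10) = 5666344714787188828795213697883; 5666344714787188828795213697883 < 5684341886080801486968994140625? YES
  n = 5392: C(5392, 10) = 5676873040158402483252283957448; 5676873040158402483252283957448 < 5684341886080801486968994140625? YES
  n = 5393: C(5393, 10) = 5687418968154238267170642278008; 5687418968154238267170642278008 < 5684341886080801486968994140625? NO
  n = 5394: C(5394, 10) = 5697982524930156243149785372878; 5697982524930156243149785372878 < 5684341886080801486968994140625? NO
The largest n with C(n, 10) < 5684341886080801486968994140625 is n = 5392 (where E[X] = 5676873040158402483252283957448/5684341886080801486968994140625 ≈ 0.99869). Hence R_5(10) > 5392, i.e. R_5(10) ≥ 5393.

Largest n = 5392; hence R_5(10) > 5392.


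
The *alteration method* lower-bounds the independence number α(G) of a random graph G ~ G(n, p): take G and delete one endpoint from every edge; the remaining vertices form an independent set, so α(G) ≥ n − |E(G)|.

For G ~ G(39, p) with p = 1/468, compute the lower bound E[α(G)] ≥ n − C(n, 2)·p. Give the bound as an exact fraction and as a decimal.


E[|E(G)|] = C(39, 2)·p = 741 · (1/468) = 19/12.
E[α(G)] ≥ n − E[|E(G)|] = 39 − 19/12 = 449/12.
Numerically: ≈ 37.416667.
(This is only a lower bound; the true E[α(G)] may be larger.)

E[α(G)] ≥ 449/12 ≈ 37.416667.


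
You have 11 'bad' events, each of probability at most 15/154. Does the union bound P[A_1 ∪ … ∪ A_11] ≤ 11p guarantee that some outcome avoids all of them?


Union bound: P[∪_{i=1}^{11} A_i] ≤ Σ_i P[A_i] ≤ 11·p = 11·(15/154) = 15/14.
Numerically: 15/14 ≈ 1.0714.
Is 15/14 < 1? NO.
Since the bound 15/14 is ≥ 1, the union bound is uninformative here; it does NOT by itself certify existence.

11·p = 15/14 ≈ 1.0714; existence NOT certified by the union bound.


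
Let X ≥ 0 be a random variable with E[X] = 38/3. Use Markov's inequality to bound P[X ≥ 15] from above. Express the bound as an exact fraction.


μ = E[X] = 38/3, a = 15.
Markov: P[X ≥ 15] ≤ μ/a = (38/3)/15 = 38/45.
Numerically: ≈ 0.84444.
(Since a = 15 > μ = 12.66667, the bound 38/45 is < 1 and informative.)

P[X ≥ 15] ≤ 38/45 ≈ 0.84444.


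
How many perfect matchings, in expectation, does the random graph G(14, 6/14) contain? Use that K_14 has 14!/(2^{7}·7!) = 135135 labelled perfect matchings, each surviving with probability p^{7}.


K_14 has 14!/(2^{7}·7!) = 135135 labelled perfect matchings.
For each such perfect matching H, let X_H = 1 if all 7 edges of H are present in G. Then P[X_H = 1] = p^{7} = (3/7)^{7} = 2187/823543.
By linearity of expectation: E[X] = Σ_H E[X_H] = 135135 · p^{7} = 135135 · 2187/823543 = 42220035/117649.
Numerically: E[X] ≈ 359.

E[X] = 135135 · (3/7)^{7} = 42220035/117649 ≈ 359.


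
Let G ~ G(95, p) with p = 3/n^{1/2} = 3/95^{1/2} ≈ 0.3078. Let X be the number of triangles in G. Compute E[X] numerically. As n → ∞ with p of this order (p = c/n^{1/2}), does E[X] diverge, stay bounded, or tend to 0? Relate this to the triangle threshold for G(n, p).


Number of potential triangles: C(95, 3) = 138415.
Each occurs with probability p³ ≈ (0.3078)³ ≈ 2.915938e-02.
By linearity: E[X] = C(95, 3)·p³ ≈ 138415 · 2.915938e-02 ≈ 4036.0962.
Since α = 1/2 < 1, p = c/n^{1/2} ≫ 1/n is above the triangle threshold p ~ 1/n. Asymptotically E[X] ~ (c³/6)·n^{3(1−α)} = (3³/6)·n^{1.5} → ∞; triangles are abundant w.h.p.

E[X] ≈ 4036.0962; in regime p = Θ(1/n^{1/2}) E[X] diverges (above the triangle threshold p ~ 1/n).


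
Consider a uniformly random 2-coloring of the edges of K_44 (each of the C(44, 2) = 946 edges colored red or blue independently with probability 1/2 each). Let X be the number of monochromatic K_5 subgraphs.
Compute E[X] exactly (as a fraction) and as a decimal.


Let X = Σ_S X_S over the C(44, 5) = 1086008 subsets S of size 5, where X_S = 1 if the K_5 on S is monochromatic.
For a fixed S, the K_5 on S has C(5, 2) = 10 edges. P[all 10 edges red] = (1/2)^10, and likewise for blue, so P[monochromatic] = 2·(1/2)^10 = 2^{1 − 10} = 1/512.
By linearity of expectation: E[X] = C(44, 5) · 2^{1 − 10} = 1086008 · 1/512 = 135751/64.
Numerically: E[X] ≈ 2121.10938.

E[X] = C(44,5)·2^(1−C(5,2)) = 135751/64 ≈ 2121.10938.


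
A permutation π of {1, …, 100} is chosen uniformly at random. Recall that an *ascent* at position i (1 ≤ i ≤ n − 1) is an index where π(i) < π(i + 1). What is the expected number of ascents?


Write X = Σ X_I over i = 1, …, 99, with X_I the indicator of one ascent.
There are 99 indicators.
For each fixed i, the pair (π(i), π(i+1)) is a uniformly random ordered pair of distinct values from {1, …, 100}; by symmetry P[π(i) < π(i+1)] = 1/2.
By linearity: E[X] = 99 · (1/2) = (100 − 1) · (1/2) = 99/2 ≈ 49.5000.

E[X] = 99/2 = 49.5000.


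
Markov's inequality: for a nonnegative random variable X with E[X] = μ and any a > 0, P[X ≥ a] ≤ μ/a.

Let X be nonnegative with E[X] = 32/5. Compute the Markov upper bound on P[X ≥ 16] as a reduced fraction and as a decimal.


μ = E[X] = 32/5, a = 16.
Markov: P[X ≥ 16] ≤ μ/a = (32/5)/16 = 2/5.
Numerically: ≈ 0.40000.
(Since a = 16 > μ = 6.40000, the bound 2/5 is < 1 and informative.)

P[X ≥ 16] ≤ 2/5 ≈ 0.40000.


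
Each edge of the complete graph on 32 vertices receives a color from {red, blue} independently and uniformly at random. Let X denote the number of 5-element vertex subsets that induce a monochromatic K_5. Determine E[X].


Let X = Σ_S X_S over the C(32, 5) = 201376 subsets S of size 5, where X_S = 1 if the K_5 on S is monochromatic.
For a fixed S, the K_5 on S has C(5, 2) = 10 edges. P[all 10 edges red] = (1/2)^10, and likewise for blue, so P[monochromatic] = 2·(1/2)^10 = 2^{1 − 10} = 1/512.
By linearity: E[X] = C(32, 5) · 2^{1 − 10} = 201376 · 1/512 = 6293/16.
Numerically: E[X] ≈ 393.3125.

E[X] = C(32,5)·2^(1−C(5,2)) = 6293/16 ≈ 393.3125.


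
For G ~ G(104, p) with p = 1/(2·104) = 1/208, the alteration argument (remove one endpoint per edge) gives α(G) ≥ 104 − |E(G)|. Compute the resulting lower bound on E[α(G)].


E[|E(G)|] = C(104, 2)·p = 5356 · (1/208) = 103/4.
E[α(G)] ≥ n − E[|E(G)|] = 104 − 103/4 = 313/4.
Numerically: ≈ 78.250.
(This is only a lower bound; the true E[α(G)] may be larger.)

E[α(G)] ≥ 313/4 ≈ 78.250.


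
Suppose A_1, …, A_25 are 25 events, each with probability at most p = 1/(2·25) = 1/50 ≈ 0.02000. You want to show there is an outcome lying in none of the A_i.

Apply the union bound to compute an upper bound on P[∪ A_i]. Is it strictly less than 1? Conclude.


Union bound: P[∪_{i=1}^{25} A_i] ≤ Σ_i P[A_i] ≤ 25·p = 25·(1/50) = 1/2.
Numerically: 1/2 ≈ 0.50000.
Is 1/2 < 1? YES.
Since P[∪ A_i] ≤ 1/2 < 1, the complement has P[∩ A_i^c] ≥ 1 − 1/2 = 1/2 > 0, so some outcome avoids every A_i.

25·p = 1/2 ≈ 0.50000; existence CERTIFIED by the union bound.


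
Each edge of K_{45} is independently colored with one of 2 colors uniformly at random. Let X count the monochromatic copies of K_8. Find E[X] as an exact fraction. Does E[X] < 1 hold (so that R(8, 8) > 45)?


E[X] = C(45, 8) · 2^{1 − 28} = 215553195 · 2^{−27} = 215553195/134217728.
As a reduced fraction: E[X] = 215553195/134217728 ≈ 1.60600.
Is E[X] < 1? NO.
Since E[X] ≥ 1, the first-moment bound is inconclusive at n = 45; it does NOT by itself certify R(8, 8) > 45.

E[X] = 215553195/134217728 ≈ 1.60600; E[X] ≥ 1; first-moment method inconclusive here.


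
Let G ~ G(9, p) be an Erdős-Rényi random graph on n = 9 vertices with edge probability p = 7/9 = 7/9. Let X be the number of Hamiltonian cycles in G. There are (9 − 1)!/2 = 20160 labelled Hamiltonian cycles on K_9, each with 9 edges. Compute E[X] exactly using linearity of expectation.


K_9 has (9 − 1)!/2 = 20160 labelled Hamiltonian cycles.
For each such Hamiltonian cycle H, let X_H = 1 if all 9 edges of H are present in G. Then P[X_H = 1] = p^{9} = (7/9)^{9} = 40353607/387420489.
By linearity of expectation: E[X] = Σ_H E[X_H] = 20160 · p^{9} = 20160 · 40353607/387420489 = 90392079680/43046721.
Numerically: E[X] ≈ 2099.86.

E[X] = 20160 · (7/9)^{9} = 90392079680/43046721 ≈ 2099.86.


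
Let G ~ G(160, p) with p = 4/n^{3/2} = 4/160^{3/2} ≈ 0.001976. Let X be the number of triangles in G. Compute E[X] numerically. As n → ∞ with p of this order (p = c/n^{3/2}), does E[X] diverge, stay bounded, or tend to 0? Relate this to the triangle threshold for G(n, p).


Number of potential triangles: C(160, 3) = 669920.
Each occurs with probability p³ ≈ (0.001976)³ ≈ 7.720404e-09.
By linearity: E[X] = C(160, 3)·p³ ≈ 669920 · 7.720404e-09 ≈ 0.0052.
Since α = 3/2 > 1, p = c/n^{3/2} = o(1/n) is below the triangle threshold p ~ 1/n. Asymptotically E[X] ~ (c³/6)·n^{3(1−α)} = (4³/6)·n^{-1.5} → 0, so by Markov's inequality G has no triangles w.h.p.

E[X] ≈ 0.0052; in regime p = Θ(1/n^{3/2}) E[X] tends to 0 (below the triangle threshold p ~ 1/n).


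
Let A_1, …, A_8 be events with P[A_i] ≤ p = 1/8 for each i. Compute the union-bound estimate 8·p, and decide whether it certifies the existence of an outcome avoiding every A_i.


Union bound: P[∪_{i=1}^{8} A_i] ≤ Σ_i P[A_i] ≤ 8·p = 8·(1/8) = 1.
Numerically: 1 ≈ 1.00000.
Is 1 < 1? NO.
Since the bound 1 is ≥ 1, the union bound is uninformative here; it does NOT by itself certify existence.

8·p = 1 ≈ 1.00000; existence NOT certified by the union bound.


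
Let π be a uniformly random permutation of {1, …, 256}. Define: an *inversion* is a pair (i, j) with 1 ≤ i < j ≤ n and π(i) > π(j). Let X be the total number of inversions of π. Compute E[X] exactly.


Write X = Σ X_I over the C(256, 2) = 32640 pairs i < j, with X_I the indicator of one inversion.
There are 32640 indicators.
For each fixed pair i < j, the values π(i) and π(j) are two distinct elements of {1, …, 256} in uniformly random order; by symmetry P[π(i) > π(j)] = 1/2.
By linearity: E[X] = 32640 · (1/2) = C(256, 2) · (1/2) = 32640/2 = 16320 ≈ 16320.00000.

E[X] = 16320 = 16320.00000.
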